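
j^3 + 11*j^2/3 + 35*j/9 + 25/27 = (j + 1/3)*(j + 5/3)^2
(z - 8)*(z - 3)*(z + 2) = z^3 - 9*z^2 + 2*z + 48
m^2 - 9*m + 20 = (m - 5)*(m - 4)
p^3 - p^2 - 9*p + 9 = (p - 3)*(p - 1)*(p + 3)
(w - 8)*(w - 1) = w^2 - 9*w + 8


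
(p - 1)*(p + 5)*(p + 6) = p^3 + 10*p^2 + 19*p - 30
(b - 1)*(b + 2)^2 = b^3 + 3*b^2 - 4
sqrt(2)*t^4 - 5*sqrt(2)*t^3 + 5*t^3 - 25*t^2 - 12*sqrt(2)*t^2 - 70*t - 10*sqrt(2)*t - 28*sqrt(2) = (t - 7)*(t + 2)*(t + 2*sqrt(2))*(sqrt(2)*t + 1)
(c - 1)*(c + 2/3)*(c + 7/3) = c^3 + 2*c^2 - 13*c/9 - 14/9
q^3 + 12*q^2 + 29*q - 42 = (q - 1)*(q + 6)*(q + 7)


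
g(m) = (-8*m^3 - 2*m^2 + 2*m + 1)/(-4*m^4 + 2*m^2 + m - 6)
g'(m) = (-24*m^2 - 4*m + 2)/(-4*m^4 + 2*m^2 + m - 6) + (16*m^3 - 4*m - 1)*(-8*m^3 - 2*m^2 + 2*m + 1)/(-4*m^4 + 2*m^2 + m - 6)^2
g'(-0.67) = 0.84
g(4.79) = 0.44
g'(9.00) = -0.03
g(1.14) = 1.24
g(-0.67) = -0.18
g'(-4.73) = -0.08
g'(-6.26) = -0.05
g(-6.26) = -0.31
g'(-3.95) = -0.11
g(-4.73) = -0.40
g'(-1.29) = 0.54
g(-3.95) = -0.48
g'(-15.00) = -0.00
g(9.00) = 0.23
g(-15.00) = -0.13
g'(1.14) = 1.25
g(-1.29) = -0.82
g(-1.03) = -0.59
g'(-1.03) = 1.15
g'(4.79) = -0.10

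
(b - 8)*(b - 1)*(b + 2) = b^3 - 7*b^2 - 10*b + 16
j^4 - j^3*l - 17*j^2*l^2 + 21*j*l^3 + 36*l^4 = (j - 3*l)^2*(j + l)*(j + 4*l)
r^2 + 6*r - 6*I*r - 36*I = (r + 6)*(r - 6*I)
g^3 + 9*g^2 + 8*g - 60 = (g - 2)*(g + 5)*(g + 6)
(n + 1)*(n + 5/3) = n^2 + 8*n/3 + 5/3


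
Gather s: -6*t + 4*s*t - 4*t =4*s*t - 10*t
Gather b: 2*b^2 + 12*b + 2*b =2*b^2 + 14*b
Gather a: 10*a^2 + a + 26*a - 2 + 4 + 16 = 10*a^2 + 27*a + 18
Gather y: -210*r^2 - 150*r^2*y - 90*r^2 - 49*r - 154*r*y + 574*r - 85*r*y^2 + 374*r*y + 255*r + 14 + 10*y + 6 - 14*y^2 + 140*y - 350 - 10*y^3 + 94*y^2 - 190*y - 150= -300*r^2 + 780*r - 10*y^3 + y^2*(80 - 85*r) + y*(-150*r^2 + 220*r - 40) - 480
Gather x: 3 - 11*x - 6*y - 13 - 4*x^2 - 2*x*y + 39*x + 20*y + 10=-4*x^2 + x*(28 - 2*y) + 14*y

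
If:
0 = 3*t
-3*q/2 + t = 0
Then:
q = 0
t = 0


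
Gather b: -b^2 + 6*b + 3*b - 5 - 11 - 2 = -b^2 + 9*b - 18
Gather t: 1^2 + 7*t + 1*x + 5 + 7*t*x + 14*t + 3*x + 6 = t*(7*x + 21) + 4*x + 12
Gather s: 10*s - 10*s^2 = -10*s^2 + 10*s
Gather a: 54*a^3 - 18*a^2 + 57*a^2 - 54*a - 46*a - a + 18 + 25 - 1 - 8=54*a^3 + 39*a^2 - 101*a + 34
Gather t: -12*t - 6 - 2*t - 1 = -14*t - 7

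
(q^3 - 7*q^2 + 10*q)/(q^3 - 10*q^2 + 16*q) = (q - 5)/(q - 8)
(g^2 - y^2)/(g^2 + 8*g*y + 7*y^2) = (g - y)/(g + 7*y)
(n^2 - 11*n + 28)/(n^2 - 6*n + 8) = (n - 7)/(n - 2)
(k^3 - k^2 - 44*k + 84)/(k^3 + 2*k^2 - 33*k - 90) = (k^2 + 5*k - 14)/(k^2 + 8*k + 15)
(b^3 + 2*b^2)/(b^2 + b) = b*(b + 2)/(b + 1)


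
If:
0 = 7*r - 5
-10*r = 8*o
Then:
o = -25/28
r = 5/7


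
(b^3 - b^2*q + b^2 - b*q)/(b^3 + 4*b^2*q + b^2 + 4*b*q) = (b - q)/(b + 4*q)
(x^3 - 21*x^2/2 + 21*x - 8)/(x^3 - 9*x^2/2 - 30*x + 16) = (x - 2)/(x + 4)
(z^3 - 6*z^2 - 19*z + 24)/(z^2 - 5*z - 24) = z - 1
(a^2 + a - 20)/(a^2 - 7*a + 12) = (a + 5)/(a - 3)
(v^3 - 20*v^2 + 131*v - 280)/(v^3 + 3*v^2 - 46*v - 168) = (v^2 - 13*v + 40)/(v^2 + 10*v + 24)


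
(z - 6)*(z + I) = z^2 - 6*z + I*z - 6*I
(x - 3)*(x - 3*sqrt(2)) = x^2 - 3*sqrt(2)*x - 3*x + 9*sqrt(2)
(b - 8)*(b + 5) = b^2 - 3*b - 40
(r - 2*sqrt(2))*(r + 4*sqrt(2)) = r^2 + 2*sqrt(2)*r - 16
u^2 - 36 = (u - 6)*(u + 6)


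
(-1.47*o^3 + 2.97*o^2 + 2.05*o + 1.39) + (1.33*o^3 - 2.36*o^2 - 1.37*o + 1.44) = -0.14*o^3 + 0.61*o^2 + 0.68*o + 2.83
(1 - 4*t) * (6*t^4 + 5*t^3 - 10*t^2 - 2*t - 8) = -24*t^5 - 14*t^4 + 45*t^3 - 2*t^2 + 30*t - 8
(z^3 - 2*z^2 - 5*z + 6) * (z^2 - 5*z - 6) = z^5 - 7*z^4 - z^3 + 43*z^2 - 36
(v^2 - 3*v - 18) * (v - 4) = v^3 - 7*v^2 - 6*v + 72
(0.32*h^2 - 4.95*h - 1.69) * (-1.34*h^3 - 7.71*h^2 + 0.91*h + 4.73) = -0.4288*h^5 + 4.1658*h^4 + 40.7203*h^3 + 10.039*h^2 - 24.9514*h - 7.9937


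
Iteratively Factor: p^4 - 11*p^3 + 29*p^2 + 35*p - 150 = (p - 5)*(p^3 - 6*p^2 - p + 30) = (p - 5)*(p + 2)*(p^2 - 8*p + 15) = (p - 5)^2*(p + 2)*(p - 3)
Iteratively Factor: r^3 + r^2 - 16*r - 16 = (r + 1)*(r^2 - 16) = (r + 1)*(r + 4)*(r - 4)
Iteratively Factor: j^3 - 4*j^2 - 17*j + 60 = (j - 3)*(j^2 - j - 20) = (j - 3)*(j + 4)*(j - 5)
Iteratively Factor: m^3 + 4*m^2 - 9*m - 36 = (m - 3)*(m^2 + 7*m + 12) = (m - 3)*(m + 4)*(m + 3)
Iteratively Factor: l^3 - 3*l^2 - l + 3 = (l - 3)*(l^2 - 1) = (l - 3)*(l - 1)*(l + 1)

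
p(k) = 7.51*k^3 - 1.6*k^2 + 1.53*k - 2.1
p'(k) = 22.53*k^2 - 3.2*k + 1.53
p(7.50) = 3087.66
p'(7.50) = 1244.84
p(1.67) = 30.97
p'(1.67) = 59.02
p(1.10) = 7.64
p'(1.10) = 25.27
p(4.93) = 866.43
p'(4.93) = 533.34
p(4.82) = 809.07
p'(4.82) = 509.53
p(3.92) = 431.69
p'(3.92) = 335.19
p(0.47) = -0.95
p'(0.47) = 5.00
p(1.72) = 34.01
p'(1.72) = 62.68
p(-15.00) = -25731.30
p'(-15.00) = 5118.78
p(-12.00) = -13228.14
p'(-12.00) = 3284.25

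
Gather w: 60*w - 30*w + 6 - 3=30*w + 3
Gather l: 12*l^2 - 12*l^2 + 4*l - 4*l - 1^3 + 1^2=0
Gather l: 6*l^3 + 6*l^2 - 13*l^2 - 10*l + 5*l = 6*l^3 - 7*l^2 - 5*l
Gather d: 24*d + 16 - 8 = 24*d + 8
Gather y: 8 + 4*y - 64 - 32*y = -28*y - 56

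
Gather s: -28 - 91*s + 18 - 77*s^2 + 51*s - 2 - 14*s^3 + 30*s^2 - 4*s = -14*s^3 - 47*s^2 - 44*s - 12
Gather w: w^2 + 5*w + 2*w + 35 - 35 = w^2 + 7*w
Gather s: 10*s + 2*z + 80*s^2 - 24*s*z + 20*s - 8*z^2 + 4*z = 80*s^2 + s*(30 - 24*z) - 8*z^2 + 6*z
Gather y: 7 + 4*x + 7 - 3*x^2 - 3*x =-3*x^2 + x + 14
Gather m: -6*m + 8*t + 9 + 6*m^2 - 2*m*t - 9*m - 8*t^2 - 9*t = 6*m^2 + m*(-2*t - 15) - 8*t^2 - t + 9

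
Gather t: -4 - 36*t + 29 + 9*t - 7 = 18 - 27*t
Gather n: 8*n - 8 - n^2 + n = -n^2 + 9*n - 8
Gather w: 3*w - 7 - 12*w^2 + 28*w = -12*w^2 + 31*w - 7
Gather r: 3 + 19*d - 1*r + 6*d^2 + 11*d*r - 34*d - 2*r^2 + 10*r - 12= 6*d^2 - 15*d - 2*r^2 + r*(11*d + 9) - 9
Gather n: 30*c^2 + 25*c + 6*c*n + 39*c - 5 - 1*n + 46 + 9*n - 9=30*c^2 + 64*c + n*(6*c + 8) + 32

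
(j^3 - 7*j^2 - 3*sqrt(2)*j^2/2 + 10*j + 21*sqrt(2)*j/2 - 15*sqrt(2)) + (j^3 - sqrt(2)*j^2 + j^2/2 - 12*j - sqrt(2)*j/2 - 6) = 2*j^3 - 13*j^2/2 - 5*sqrt(2)*j^2/2 - 2*j + 10*sqrt(2)*j - 15*sqrt(2) - 6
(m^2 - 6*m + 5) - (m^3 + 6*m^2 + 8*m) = -m^3 - 5*m^2 - 14*m + 5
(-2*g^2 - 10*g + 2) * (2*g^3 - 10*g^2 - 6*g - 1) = -4*g^5 + 116*g^3 + 42*g^2 - 2*g - 2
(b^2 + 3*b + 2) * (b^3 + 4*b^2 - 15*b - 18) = b^5 + 7*b^4 - b^3 - 55*b^2 - 84*b - 36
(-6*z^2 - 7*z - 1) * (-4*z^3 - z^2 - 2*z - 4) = 24*z^5 + 34*z^4 + 23*z^3 + 39*z^2 + 30*z + 4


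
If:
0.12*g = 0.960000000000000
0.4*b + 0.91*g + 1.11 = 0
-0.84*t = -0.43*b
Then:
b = -20.98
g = 8.00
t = -10.74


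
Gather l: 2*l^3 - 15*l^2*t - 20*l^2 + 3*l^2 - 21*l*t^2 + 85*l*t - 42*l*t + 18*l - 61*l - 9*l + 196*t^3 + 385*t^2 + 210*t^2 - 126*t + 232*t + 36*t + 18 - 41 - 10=2*l^3 + l^2*(-15*t - 17) + l*(-21*t^2 + 43*t - 52) + 196*t^3 + 595*t^2 + 142*t - 33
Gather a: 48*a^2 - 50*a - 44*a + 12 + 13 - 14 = 48*a^2 - 94*a + 11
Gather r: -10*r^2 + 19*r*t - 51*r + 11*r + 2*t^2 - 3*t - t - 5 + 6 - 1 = -10*r^2 + r*(19*t - 40) + 2*t^2 - 4*t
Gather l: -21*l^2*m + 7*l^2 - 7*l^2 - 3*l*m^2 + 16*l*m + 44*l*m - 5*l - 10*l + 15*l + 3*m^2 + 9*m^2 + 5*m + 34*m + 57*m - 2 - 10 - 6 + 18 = -21*l^2*m + l*(-3*m^2 + 60*m) + 12*m^2 + 96*m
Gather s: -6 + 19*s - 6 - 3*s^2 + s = -3*s^2 + 20*s - 12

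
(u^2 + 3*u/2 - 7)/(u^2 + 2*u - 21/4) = 2*(u - 2)/(2*u - 3)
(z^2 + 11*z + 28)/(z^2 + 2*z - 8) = (z + 7)/(z - 2)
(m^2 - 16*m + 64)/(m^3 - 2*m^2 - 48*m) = (m - 8)/(m*(m + 6))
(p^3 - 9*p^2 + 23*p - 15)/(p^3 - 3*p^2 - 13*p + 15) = (p - 3)/(p + 3)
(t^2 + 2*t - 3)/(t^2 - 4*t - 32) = (-t^2 - 2*t + 3)/(-t^2 + 4*t + 32)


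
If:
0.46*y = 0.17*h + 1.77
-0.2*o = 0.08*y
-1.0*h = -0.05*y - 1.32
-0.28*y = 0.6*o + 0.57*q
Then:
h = 1.54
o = -1.77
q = -0.31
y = 4.42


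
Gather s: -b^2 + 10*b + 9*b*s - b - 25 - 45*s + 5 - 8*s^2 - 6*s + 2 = -b^2 + 9*b - 8*s^2 + s*(9*b - 51) - 18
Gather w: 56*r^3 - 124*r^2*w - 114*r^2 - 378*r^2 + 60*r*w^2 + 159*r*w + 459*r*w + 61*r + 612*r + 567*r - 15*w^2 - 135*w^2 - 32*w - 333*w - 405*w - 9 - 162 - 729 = 56*r^3 - 492*r^2 + 1240*r + w^2*(60*r - 150) + w*(-124*r^2 + 618*r - 770) - 900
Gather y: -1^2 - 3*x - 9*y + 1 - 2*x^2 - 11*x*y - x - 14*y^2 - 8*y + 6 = -2*x^2 - 4*x - 14*y^2 + y*(-11*x - 17) + 6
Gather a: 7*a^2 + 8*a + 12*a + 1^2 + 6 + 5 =7*a^2 + 20*a + 12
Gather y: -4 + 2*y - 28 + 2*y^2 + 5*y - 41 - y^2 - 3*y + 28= y^2 + 4*y - 45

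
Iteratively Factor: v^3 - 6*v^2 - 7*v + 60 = (v + 3)*(v^2 - 9*v + 20) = (v - 4)*(v + 3)*(v - 5)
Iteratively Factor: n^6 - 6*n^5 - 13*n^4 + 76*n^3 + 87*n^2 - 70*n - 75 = (n + 1)*(n^5 - 7*n^4 - 6*n^3 + 82*n^2 + 5*n - 75) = (n - 5)*(n + 1)*(n^4 - 2*n^3 - 16*n^2 + 2*n + 15) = (n - 5)*(n + 1)*(n + 3)*(n^3 - 5*n^2 - n + 5) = (n - 5)^2*(n + 1)*(n + 3)*(n^2 - 1) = (n - 5)^2*(n + 1)^2*(n + 3)*(n - 1)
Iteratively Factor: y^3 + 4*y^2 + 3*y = (y + 3)*(y^2 + y) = y*(y + 3)*(y + 1)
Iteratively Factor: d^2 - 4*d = (d - 4)*(d)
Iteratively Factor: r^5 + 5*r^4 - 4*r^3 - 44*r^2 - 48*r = (r + 4)*(r^4 + r^3 - 8*r^2 - 12*r) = (r - 3)*(r + 4)*(r^3 + 4*r^2 + 4*r) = r*(r - 3)*(r + 4)*(r^2 + 4*r + 4) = r*(r - 3)*(r + 2)*(r + 4)*(r + 2)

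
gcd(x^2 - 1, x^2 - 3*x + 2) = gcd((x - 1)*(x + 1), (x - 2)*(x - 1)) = x - 1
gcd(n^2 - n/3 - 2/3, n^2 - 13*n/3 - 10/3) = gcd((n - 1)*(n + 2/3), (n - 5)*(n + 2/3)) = n + 2/3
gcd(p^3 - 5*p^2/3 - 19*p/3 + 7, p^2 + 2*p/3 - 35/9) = p + 7/3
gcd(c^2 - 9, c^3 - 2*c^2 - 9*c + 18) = c^2 - 9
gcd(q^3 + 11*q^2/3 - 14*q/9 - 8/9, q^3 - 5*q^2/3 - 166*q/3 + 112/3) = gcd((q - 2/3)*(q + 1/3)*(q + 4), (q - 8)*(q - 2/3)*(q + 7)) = q - 2/3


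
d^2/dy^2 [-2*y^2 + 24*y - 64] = -4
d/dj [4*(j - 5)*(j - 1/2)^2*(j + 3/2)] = 16*j^3 - 54*j^2 - 30*j + 53/2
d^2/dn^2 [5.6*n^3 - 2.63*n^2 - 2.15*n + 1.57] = 33.6*n - 5.26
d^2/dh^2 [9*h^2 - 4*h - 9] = 18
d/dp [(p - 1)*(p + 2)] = 2*p + 1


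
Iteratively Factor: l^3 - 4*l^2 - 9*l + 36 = (l + 3)*(l^2 - 7*l + 12) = (l - 4)*(l + 3)*(l - 3)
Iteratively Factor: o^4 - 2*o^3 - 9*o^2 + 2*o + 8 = (o + 1)*(o^3 - 3*o^2 - 6*o + 8) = (o + 1)*(o + 2)*(o^2 - 5*o + 4) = (o - 4)*(o + 1)*(o + 2)*(o - 1)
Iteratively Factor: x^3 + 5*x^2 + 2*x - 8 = (x + 2)*(x^2 + 3*x - 4) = (x + 2)*(x + 4)*(x - 1)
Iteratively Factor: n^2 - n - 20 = (n + 4)*(n - 5)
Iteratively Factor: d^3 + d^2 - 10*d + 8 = (d + 4)*(d^2 - 3*d + 2) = (d - 1)*(d + 4)*(d - 2)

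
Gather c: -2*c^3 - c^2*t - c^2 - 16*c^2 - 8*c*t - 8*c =-2*c^3 + c^2*(-t - 17) + c*(-8*t - 8)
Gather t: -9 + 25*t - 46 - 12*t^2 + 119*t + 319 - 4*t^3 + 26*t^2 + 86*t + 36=-4*t^3 + 14*t^2 + 230*t + 300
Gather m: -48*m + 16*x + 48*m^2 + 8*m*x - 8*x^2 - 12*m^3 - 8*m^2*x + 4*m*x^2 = -12*m^3 + m^2*(48 - 8*x) + m*(4*x^2 + 8*x - 48) - 8*x^2 + 16*x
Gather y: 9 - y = 9 - y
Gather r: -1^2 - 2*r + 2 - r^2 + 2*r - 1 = -r^2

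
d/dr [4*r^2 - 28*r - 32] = 8*r - 28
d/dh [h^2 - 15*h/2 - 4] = 2*h - 15/2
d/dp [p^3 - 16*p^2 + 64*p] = 3*p^2 - 32*p + 64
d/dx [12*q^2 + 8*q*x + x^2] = 8*q + 2*x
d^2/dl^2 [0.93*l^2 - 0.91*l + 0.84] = 1.86000000000000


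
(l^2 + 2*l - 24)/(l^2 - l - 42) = (l - 4)/(l - 7)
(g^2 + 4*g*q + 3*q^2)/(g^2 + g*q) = (g + 3*q)/g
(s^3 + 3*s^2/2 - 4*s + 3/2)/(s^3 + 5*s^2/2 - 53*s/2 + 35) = (2*s^3 + 3*s^2 - 8*s + 3)/(2*s^3 + 5*s^2 - 53*s + 70)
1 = 1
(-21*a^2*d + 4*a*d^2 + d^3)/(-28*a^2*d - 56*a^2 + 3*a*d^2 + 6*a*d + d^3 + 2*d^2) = d*(3*a - d)/(4*a*d + 8*a - d^2 - 2*d)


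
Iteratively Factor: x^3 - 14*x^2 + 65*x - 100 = (x - 4)*(x^2 - 10*x + 25) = (x - 5)*(x - 4)*(x - 5)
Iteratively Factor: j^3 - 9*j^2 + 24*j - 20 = (j - 2)*(j^2 - 7*j + 10) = (j - 5)*(j - 2)*(j - 2)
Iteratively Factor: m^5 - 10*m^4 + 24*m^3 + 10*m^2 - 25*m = (m + 1)*(m^4 - 11*m^3 + 35*m^2 - 25*m) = m*(m + 1)*(m^3 - 11*m^2 + 35*m - 25) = m*(m - 5)*(m + 1)*(m^2 - 6*m + 5) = m*(m - 5)*(m - 1)*(m + 1)*(m - 5)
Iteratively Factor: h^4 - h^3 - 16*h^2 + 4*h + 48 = (h + 2)*(h^3 - 3*h^2 - 10*h + 24) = (h - 4)*(h + 2)*(h^2 + h - 6) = (h - 4)*(h + 2)*(h + 3)*(h - 2)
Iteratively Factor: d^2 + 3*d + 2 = (d + 2)*(d + 1)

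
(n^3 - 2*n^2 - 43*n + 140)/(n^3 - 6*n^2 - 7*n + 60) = (n + 7)/(n + 3)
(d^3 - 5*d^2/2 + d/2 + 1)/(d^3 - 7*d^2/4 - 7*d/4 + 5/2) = 2*(2*d + 1)/(4*d + 5)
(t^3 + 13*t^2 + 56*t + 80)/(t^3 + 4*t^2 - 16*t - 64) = (t + 5)/(t - 4)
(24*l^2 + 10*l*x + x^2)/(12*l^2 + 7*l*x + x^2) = (6*l + x)/(3*l + x)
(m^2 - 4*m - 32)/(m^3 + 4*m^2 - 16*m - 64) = (m - 8)/(m^2 - 16)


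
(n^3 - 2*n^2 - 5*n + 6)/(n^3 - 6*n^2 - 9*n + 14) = (n - 3)/(n - 7)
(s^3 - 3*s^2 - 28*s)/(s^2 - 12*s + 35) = s*(s + 4)/(s - 5)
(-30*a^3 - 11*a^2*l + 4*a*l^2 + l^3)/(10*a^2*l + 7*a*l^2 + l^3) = (-3*a + l)/l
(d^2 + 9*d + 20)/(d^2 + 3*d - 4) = (d + 5)/(d - 1)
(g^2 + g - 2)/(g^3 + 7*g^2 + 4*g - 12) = 1/(g + 6)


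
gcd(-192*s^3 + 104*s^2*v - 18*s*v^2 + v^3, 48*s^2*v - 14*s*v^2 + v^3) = 48*s^2 - 14*s*v + v^2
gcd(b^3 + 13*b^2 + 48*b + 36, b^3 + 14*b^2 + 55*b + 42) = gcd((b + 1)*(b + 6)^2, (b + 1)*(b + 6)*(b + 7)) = b^2 + 7*b + 6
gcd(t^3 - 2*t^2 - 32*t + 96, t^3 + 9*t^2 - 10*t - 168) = t^2 + 2*t - 24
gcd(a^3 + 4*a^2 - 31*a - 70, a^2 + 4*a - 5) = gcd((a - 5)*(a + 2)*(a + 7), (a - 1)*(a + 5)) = 1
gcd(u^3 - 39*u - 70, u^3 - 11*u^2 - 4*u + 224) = u - 7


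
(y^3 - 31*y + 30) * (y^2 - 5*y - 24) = y^5 - 5*y^4 - 55*y^3 + 185*y^2 + 594*y - 720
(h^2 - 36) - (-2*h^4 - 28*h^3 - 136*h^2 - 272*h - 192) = 2*h^4 + 28*h^3 + 137*h^2 + 272*h + 156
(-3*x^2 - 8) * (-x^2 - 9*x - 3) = 3*x^4 + 27*x^3 + 17*x^2 + 72*x + 24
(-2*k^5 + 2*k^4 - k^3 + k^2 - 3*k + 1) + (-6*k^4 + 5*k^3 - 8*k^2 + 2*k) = -2*k^5 - 4*k^4 + 4*k^3 - 7*k^2 - k + 1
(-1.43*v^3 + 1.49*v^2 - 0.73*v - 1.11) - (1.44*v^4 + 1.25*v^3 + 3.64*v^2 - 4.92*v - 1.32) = -1.44*v^4 - 2.68*v^3 - 2.15*v^2 + 4.19*v + 0.21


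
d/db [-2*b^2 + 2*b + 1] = 2 - 4*b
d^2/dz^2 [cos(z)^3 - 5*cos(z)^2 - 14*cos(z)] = 53*cos(z)/4 + 10*cos(2*z) - 9*cos(3*z)/4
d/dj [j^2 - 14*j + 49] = 2*j - 14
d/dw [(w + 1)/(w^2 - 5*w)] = (-w^2 - 2*w + 5)/(w^2*(w^2 - 10*w + 25))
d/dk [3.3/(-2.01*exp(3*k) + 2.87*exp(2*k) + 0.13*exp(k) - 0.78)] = (19.899*exp(2*k) - 18.942*exp(k) - 0.429)*exp(k)/(2.01*exp(3*k) - 2.87*exp(2*k) - 0.13*exp(k) + 0.78)^2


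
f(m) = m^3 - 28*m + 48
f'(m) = 3*m^2 - 28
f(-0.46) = 60.78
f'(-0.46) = -27.37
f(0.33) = 38.80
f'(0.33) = -27.67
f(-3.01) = 105.01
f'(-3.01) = -0.82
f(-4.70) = 75.78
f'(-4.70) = 38.27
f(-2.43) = 101.69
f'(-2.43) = -10.29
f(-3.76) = 100.12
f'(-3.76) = 14.41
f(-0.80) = 69.89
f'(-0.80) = -26.08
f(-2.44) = 101.79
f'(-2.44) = -10.14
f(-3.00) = 105.00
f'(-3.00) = -1.00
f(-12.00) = -1344.00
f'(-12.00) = 404.00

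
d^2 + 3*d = d*(d + 3)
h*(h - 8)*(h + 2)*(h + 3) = h^4 - 3*h^3 - 34*h^2 - 48*h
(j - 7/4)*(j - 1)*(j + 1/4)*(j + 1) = j^4 - 3*j^3/2 - 23*j^2/16 + 3*j/2 + 7/16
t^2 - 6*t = t*(t - 6)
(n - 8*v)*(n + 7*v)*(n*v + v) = n^3*v - n^2*v^2 + n^2*v - 56*n*v^3 - n*v^2 - 56*v^3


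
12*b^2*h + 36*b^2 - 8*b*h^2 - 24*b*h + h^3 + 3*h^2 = (-6*b + h)*(-2*b + h)*(h + 3)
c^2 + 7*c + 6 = (c + 1)*(c + 6)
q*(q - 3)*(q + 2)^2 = q^4 + q^3 - 8*q^2 - 12*q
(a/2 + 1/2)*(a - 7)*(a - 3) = a^3/2 - 9*a^2/2 + 11*a/2 + 21/2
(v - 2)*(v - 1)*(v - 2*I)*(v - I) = v^4 - 3*v^3 - 3*I*v^3 + 9*I*v^2 + 6*v - 6*I*v - 4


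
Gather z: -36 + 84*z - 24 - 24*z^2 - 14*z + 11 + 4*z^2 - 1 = -20*z^2 + 70*z - 50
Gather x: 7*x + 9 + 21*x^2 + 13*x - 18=21*x^2 + 20*x - 9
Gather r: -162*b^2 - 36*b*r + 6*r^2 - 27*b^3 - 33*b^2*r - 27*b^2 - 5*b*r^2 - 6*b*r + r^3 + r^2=-27*b^3 - 189*b^2 + r^3 + r^2*(7 - 5*b) + r*(-33*b^2 - 42*b)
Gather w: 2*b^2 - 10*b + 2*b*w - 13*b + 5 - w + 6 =2*b^2 - 23*b + w*(2*b - 1) + 11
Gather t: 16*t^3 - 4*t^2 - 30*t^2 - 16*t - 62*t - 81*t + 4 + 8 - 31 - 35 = 16*t^3 - 34*t^2 - 159*t - 54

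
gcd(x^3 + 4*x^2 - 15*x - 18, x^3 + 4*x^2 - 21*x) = x - 3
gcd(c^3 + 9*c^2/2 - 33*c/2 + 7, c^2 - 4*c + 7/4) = c - 1/2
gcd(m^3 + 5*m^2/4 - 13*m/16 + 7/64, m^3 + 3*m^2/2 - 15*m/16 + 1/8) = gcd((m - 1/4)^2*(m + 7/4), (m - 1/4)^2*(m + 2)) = m^2 - m/2 + 1/16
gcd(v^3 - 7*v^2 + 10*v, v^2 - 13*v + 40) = v - 5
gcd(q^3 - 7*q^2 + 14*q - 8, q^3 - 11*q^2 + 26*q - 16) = q^2 - 3*q + 2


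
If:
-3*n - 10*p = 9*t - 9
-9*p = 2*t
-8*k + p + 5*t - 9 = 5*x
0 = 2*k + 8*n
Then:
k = -1220*x/1823 - 648/1823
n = 305*x/1823 + 162/1823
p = 30*x/1823 - 522/1823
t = 2349/1823 - 135*x/1823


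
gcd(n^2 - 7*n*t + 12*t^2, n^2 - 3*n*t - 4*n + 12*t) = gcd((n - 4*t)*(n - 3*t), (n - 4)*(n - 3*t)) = -n + 3*t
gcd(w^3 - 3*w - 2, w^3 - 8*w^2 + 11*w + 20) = w + 1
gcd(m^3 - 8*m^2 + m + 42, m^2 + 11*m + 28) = 1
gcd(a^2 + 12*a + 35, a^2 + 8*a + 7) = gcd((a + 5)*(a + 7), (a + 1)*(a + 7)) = a + 7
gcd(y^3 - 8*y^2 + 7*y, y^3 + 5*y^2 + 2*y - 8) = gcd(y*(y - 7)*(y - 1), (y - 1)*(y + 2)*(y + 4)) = y - 1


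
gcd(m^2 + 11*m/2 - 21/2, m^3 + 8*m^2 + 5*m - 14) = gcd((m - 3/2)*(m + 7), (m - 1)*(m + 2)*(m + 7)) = m + 7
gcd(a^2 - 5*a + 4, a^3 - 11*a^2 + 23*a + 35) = 1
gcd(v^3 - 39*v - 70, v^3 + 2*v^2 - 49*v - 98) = v^2 - 5*v - 14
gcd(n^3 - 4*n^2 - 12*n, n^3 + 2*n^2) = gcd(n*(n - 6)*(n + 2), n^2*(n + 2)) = n^2 + 2*n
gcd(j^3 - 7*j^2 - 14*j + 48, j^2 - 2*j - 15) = j + 3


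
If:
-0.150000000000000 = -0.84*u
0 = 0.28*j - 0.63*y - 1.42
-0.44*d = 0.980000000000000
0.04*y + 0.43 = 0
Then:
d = -2.23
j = -19.12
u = 0.18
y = -10.75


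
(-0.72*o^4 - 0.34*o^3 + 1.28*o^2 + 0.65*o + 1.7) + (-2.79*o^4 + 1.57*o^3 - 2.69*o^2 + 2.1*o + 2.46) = -3.51*o^4 + 1.23*o^3 - 1.41*o^2 + 2.75*o + 4.16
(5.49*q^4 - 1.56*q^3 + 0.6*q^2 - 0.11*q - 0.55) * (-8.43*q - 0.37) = -46.2807*q^5 + 11.1195*q^4 - 4.4808*q^3 + 0.7053*q^2 + 4.6772*q + 0.2035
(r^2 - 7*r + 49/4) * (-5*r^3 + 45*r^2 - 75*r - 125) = -5*r^5 + 80*r^4 - 1805*r^3/4 + 3805*r^2/4 - 175*r/4 - 6125/4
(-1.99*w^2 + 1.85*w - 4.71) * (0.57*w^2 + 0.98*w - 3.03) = -1.1343*w^4 - 0.8957*w^3 + 5.158*w^2 - 10.2213*w + 14.2713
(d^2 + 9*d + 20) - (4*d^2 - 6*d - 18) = -3*d^2 + 15*d + 38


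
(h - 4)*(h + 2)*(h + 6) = h^3 + 4*h^2 - 20*h - 48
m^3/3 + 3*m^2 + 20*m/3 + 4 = (m/3 + 1/3)*(m + 2)*(m + 6)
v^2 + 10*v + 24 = (v + 4)*(v + 6)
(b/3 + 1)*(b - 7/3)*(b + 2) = b^3/3 + 8*b^2/9 - 17*b/9 - 14/3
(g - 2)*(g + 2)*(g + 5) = g^3 + 5*g^2 - 4*g - 20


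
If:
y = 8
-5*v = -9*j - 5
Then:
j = 5*v/9 - 5/9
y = 8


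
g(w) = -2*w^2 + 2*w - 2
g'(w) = 2 - 4*w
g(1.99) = -5.94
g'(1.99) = -5.96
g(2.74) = -11.54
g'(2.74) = -8.96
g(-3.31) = -30.53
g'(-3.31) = 15.24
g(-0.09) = -2.20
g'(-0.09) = 2.36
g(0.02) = -1.96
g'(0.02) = 1.92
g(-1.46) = -9.18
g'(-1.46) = 7.84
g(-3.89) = -40.04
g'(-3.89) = 17.56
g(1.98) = -5.88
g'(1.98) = -5.92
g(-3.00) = -26.00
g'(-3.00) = 14.00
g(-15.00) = -482.00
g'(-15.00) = 62.00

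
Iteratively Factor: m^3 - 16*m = (m - 4)*(m^2 + 4*m) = m*(m - 4)*(m + 4)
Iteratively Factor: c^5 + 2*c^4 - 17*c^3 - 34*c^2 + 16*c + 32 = (c + 2)*(c^4 - 17*c^2 + 16) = (c - 4)*(c + 2)*(c^3 + 4*c^2 - c - 4) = (c - 4)*(c - 1)*(c + 2)*(c^2 + 5*c + 4) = (c - 4)*(c - 1)*(c + 1)*(c + 2)*(c + 4)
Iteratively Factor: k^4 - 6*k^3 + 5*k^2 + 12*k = (k)*(k^3 - 6*k^2 + 5*k + 12) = k*(k - 4)*(k^2 - 2*k - 3) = k*(k - 4)*(k + 1)*(k - 3)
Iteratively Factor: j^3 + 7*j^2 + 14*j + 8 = (j + 4)*(j^2 + 3*j + 2) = (j + 2)*(j + 4)*(j + 1)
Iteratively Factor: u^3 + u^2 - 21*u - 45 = (u + 3)*(u^2 - 2*u - 15) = (u - 5)*(u + 3)*(u + 3)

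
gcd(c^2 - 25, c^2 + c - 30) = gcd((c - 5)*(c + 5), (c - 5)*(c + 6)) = c - 5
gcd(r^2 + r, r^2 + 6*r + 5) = r + 1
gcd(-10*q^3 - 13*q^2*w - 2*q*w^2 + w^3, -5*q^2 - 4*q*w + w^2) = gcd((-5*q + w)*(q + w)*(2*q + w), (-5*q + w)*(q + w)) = 5*q^2 + 4*q*w - w^2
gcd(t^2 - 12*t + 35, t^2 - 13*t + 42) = t - 7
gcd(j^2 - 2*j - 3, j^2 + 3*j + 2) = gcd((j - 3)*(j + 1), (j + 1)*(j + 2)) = j + 1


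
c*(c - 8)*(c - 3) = c^3 - 11*c^2 + 24*c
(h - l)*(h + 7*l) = h^2 + 6*h*l - 7*l^2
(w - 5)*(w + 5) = w^2 - 25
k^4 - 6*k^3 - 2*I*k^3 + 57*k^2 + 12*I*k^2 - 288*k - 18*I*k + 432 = (k - 3)^2*(k - 8*I)*(k + 6*I)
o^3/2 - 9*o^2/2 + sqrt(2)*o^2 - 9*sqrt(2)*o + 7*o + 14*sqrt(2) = (o/2 + sqrt(2))*(o - 7)*(o - 2)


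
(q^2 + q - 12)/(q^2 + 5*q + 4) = (q - 3)/(q + 1)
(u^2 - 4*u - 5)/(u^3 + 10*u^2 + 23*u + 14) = (u - 5)/(u^2 + 9*u + 14)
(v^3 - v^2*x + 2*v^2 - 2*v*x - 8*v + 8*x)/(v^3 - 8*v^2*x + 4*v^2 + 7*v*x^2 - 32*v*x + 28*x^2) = (2 - v)/(-v + 7*x)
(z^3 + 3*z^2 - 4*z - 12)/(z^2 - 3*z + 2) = (z^2 + 5*z + 6)/(z - 1)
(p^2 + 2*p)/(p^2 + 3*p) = (p + 2)/(p + 3)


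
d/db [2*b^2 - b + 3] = 4*b - 1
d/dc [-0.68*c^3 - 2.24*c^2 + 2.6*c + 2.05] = -2.04*c^2 - 4.48*c + 2.6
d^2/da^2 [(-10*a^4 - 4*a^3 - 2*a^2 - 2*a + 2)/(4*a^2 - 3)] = 4*(-80*a^6 + 180*a^4 - 40*a^3 - 258*a^2 - 90*a + 3)/(64*a^6 - 144*a^4 + 108*a^2 - 27)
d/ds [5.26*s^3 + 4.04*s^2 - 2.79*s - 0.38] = 15.78*s^2 + 8.08*s - 2.79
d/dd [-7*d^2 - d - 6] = -14*d - 1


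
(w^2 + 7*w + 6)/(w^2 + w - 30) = (w + 1)/(w - 5)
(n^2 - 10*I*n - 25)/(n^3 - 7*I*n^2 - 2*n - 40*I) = (n - 5*I)/(n^2 - 2*I*n + 8)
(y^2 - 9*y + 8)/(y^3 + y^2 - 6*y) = (y^2 - 9*y + 8)/(y*(y^2 + y - 6))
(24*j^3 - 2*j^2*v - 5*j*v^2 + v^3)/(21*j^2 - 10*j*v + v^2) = (-8*j^2 - 2*j*v + v^2)/(-7*j + v)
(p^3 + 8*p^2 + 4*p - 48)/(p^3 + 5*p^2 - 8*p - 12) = (p + 4)/(p + 1)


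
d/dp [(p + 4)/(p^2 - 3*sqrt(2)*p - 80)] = (p^2 - 3*sqrt(2)*p - (p + 4)*(2*p - 3*sqrt(2)) - 80)/(-p^2 + 3*sqrt(2)*p + 80)^2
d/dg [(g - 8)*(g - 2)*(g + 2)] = 3*g^2 - 16*g - 4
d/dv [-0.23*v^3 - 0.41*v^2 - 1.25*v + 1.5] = -0.69*v^2 - 0.82*v - 1.25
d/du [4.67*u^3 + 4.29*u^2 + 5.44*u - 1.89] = 14.01*u^2 + 8.58*u + 5.44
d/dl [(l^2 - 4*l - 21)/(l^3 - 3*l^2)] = (-l^3 + 8*l^2 + 51*l - 126)/(l^3*(l^2 - 6*l + 9))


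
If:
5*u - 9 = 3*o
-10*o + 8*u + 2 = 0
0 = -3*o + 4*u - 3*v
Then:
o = 41/13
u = 48/13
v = 23/13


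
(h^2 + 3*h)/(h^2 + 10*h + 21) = h/(h + 7)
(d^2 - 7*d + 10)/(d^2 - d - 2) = (d - 5)/(d + 1)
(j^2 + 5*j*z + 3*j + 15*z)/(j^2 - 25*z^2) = (-j - 3)/(-j + 5*z)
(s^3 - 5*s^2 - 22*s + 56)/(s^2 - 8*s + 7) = (s^2 + 2*s - 8)/(s - 1)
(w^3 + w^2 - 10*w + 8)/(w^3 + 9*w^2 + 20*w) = (w^2 - 3*w + 2)/(w*(w + 5))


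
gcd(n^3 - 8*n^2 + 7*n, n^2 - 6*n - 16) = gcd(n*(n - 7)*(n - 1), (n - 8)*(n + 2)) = 1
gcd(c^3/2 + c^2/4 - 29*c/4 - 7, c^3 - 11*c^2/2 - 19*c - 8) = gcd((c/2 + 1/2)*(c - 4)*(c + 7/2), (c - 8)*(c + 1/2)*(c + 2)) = 1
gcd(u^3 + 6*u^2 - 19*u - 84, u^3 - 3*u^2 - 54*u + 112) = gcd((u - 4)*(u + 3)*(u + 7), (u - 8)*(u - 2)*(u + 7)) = u + 7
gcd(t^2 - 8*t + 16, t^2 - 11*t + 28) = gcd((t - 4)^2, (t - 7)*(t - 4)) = t - 4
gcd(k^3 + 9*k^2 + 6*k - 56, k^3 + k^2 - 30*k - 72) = k + 4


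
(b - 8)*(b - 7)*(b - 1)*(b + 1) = b^4 - 15*b^3 + 55*b^2 + 15*b - 56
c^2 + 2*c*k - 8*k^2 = (c - 2*k)*(c + 4*k)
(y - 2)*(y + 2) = y^2 - 4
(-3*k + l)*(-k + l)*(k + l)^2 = 3*k^4 + 2*k^3*l - 4*k^2*l^2 - 2*k*l^3 + l^4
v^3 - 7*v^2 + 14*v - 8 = (v - 4)*(v - 2)*(v - 1)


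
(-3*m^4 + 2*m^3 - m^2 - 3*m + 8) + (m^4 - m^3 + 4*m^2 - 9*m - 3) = -2*m^4 + m^3 + 3*m^2 - 12*m + 5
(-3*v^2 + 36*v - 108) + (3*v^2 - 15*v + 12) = 21*v - 96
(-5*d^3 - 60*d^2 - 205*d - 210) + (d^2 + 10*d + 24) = -5*d^3 - 59*d^2 - 195*d - 186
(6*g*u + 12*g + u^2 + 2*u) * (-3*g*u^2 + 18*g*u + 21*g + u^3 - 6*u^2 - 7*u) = -18*g^2*u^3 + 72*g^2*u^2 + 342*g^2*u + 252*g^2 + 3*g*u^4 - 12*g*u^3 - 57*g*u^2 - 42*g*u + u^5 - 4*u^4 - 19*u^3 - 14*u^2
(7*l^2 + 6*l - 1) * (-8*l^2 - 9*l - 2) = -56*l^4 - 111*l^3 - 60*l^2 - 3*l + 2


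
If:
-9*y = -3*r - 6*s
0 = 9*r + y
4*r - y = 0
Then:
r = 0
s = 0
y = 0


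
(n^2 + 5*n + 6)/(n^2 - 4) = (n + 3)/(n - 2)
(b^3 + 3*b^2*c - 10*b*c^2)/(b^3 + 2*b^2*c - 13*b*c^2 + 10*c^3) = b/(b - c)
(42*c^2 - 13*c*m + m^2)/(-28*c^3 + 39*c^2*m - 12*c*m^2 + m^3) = (-6*c + m)/(4*c^2 - 5*c*m + m^2)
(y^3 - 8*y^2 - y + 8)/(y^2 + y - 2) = (y^2 - 7*y - 8)/(y + 2)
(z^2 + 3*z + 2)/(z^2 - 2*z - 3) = (z + 2)/(z - 3)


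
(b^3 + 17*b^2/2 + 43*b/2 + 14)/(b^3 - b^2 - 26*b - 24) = (b + 7/2)/(b - 6)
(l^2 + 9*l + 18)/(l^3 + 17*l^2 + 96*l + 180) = (l + 3)/(l^2 + 11*l + 30)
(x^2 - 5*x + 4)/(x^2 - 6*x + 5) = (x - 4)/(x - 5)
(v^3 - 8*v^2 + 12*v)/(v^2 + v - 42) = v*(v - 2)/(v + 7)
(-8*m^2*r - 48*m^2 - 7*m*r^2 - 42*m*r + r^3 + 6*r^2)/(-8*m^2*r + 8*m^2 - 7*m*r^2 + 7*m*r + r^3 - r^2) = (r + 6)/(r - 1)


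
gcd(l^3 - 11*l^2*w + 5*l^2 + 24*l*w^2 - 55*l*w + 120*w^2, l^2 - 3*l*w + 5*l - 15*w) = -l^2 + 3*l*w - 5*l + 15*w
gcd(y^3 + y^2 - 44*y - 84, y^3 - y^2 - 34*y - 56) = y^2 - 5*y - 14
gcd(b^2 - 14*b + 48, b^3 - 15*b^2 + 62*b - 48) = b^2 - 14*b + 48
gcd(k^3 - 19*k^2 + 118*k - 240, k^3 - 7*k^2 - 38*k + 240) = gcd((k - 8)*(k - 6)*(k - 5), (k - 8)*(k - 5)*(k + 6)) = k^2 - 13*k + 40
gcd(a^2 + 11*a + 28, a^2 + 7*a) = a + 7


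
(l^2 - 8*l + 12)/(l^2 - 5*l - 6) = (l - 2)/(l + 1)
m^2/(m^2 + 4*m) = m/(m + 4)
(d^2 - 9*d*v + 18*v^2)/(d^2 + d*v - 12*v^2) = (d - 6*v)/(d + 4*v)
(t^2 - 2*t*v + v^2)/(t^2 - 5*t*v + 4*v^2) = (t - v)/(t - 4*v)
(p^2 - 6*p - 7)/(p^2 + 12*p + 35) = (p^2 - 6*p - 7)/(p^2 + 12*p + 35)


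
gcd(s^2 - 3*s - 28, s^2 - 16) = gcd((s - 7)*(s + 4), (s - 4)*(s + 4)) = s + 4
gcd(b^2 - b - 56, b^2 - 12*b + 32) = b - 8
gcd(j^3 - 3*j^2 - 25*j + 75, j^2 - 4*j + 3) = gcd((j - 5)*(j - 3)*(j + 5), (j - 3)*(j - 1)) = j - 3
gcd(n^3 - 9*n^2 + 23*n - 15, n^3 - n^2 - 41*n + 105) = n^2 - 8*n + 15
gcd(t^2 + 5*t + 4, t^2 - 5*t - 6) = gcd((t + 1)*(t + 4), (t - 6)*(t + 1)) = t + 1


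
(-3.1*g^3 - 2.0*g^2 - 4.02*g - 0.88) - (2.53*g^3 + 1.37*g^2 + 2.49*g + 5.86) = -5.63*g^3 - 3.37*g^2 - 6.51*g - 6.74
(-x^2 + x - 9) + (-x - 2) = -x^2 - 11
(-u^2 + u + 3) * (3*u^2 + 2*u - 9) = -3*u^4 + u^3 + 20*u^2 - 3*u - 27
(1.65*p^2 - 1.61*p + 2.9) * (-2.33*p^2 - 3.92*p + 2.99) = -3.8445*p^4 - 2.7167*p^3 + 4.4877*p^2 - 16.1819*p + 8.671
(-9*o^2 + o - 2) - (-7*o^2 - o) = -2*o^2 + 2*o - 2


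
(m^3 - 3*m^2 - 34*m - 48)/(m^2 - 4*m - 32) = (m^2 + 5*m + 6)/(m + 4)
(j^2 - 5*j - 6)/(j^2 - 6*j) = (j + 1)/j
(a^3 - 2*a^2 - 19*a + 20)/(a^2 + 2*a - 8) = (a^2 - 6*a + 5)/(a - 2)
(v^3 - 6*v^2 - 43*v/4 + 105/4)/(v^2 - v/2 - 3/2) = (2*v^2 - 9*v - 35)/(2*(v + 1))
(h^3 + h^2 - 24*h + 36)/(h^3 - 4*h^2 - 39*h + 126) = (h - 2)/(h - 7)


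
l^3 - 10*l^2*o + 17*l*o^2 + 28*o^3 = (l - 7*o)*(l - 4*o)*(l + o)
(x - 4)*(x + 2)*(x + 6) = x^3 + 4*x^2 - 20*x - 48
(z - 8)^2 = z^2 - 16*z + 64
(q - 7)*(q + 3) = q^2 - 4*q - 21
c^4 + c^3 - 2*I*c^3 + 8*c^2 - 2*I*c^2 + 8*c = c*(c + 1)*(c - 4*I)*(c + 2*I)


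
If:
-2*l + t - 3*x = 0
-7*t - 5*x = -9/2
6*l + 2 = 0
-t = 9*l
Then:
No Solution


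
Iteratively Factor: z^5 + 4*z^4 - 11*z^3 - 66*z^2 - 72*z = (z + 3)*(z^4 + z^3 - 14*z^2 - 24*z) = (z + 3)^2*(z^3 - 2*z^2 - 8*z) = (z + 2)*(z + 3)^2*(z^2 - 4*z) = z*(z + 2)*(z + 3)^2*(z - 4)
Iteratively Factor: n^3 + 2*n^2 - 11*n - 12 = (n - 3)*(n^2 + 5*n + 4) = (n - 3)*(n + 4)*(n + 1)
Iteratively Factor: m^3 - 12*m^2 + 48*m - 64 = (m - 4)*(m^2 - 8*m + 16) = (m - 4)^2*(m - 4)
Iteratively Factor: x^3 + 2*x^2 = (x)*(x^2 + 2*x) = x^2*(x + 2)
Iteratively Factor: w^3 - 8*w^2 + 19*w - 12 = (w - 3)*(w^2 - 5*w + 4) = (w - 4)*(w - 3)*(w - 1)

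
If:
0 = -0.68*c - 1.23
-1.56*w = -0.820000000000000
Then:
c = -1.81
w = 0.53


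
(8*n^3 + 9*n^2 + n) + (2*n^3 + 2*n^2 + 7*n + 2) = 10*n^3 + 11*n^2 + 8*n + 2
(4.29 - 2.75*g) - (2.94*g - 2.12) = 6.41 - 5.69*g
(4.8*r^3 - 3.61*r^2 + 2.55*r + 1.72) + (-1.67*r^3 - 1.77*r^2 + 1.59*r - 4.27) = 3.13*r^3 - 5.38*r^2 + 4.14*r - 2.55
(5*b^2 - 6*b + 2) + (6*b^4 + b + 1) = 6*b^4 + 5*b^2 - 5*b + 3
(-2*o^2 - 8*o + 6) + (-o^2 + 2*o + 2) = -3*o^2 - 6*o + 8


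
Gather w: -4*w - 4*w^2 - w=-4*w^2 - 5*w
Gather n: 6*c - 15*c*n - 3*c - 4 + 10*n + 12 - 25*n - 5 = 3*c + n*(-15*c - 15) + 3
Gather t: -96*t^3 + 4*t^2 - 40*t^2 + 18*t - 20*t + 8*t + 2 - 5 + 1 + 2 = -96*t^3 - 36*t^2 + 6*t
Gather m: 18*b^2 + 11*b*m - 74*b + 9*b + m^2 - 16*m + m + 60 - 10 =18*b^2 - 65*b + m^2 + m*(11*b - 15) + 50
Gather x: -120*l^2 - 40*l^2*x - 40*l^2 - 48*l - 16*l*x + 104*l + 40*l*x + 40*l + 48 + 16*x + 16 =-160*l^2 + 96*l + x*(-40*l^2 + 24*l + 16) + 64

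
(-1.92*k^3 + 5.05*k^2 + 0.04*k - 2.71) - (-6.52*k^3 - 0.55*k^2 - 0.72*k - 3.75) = 4.6*k^3 + 5.6*k^2 + 0.76*k + 1.04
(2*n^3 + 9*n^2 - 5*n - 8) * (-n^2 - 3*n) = -2*n^5 - 15*n^4 - 22*n^3 + 23*n^2 + 24*n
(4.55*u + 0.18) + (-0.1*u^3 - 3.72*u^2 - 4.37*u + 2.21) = -0.1*u^3 - 3.72*u^2 + 0.18*u + 2.39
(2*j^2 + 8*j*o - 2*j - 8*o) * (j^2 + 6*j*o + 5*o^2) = 2*j^4 + 20*j^3*o - 2*j^3 + 58*j^2*o^2 - 20*j^2*o + 40*j*o^3 - 58*j*o^2 - 40*o^3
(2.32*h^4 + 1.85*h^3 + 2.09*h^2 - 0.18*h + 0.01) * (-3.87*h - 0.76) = -8.9784*h^5 - 8.9227*h^4 - 9.4943*h^3 - 0.8918*h^2 + 0.0981*h - 0.0076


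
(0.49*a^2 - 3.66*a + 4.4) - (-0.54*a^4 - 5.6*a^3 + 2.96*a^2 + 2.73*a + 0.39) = 0.54*a^4 + 5.6*a^3 - 2.47*a^2 - 6.39*a + 4.01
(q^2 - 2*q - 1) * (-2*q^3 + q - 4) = -2*q^5 + 4*q^4 + 3*q^3 - 6*q^2 + 7*q + 4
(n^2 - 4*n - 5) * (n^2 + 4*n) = n^4 - 21*n^2 - 20*n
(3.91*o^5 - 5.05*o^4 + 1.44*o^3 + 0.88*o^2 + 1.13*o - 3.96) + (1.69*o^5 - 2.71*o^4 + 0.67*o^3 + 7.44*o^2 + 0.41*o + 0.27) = 5.6*o^5 - 7.76*o^4 + 2.11*o^3 + 8.32*o^2 + 1.54*o - 3.69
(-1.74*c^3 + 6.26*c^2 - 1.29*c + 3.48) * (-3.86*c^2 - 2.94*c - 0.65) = 6.7164*c^5 - 19.048*c^4 - 12.294*c^3 - 13.7092*c^2 - 9.3927*c - 2.262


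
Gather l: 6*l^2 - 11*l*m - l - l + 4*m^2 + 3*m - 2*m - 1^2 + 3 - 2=6*l^2 + l*(-11*m - 2) + 4*m^2 + m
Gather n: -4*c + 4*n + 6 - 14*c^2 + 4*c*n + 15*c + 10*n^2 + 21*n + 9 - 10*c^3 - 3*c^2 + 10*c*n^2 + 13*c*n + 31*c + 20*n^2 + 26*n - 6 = -10*c^3 - 17*c^2 + 42*c + n^2*(10*c + 30) + n*(17*c + 51) + 9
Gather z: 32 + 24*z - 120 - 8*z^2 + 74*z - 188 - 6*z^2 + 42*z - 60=-14*z^2 + 140*z - 336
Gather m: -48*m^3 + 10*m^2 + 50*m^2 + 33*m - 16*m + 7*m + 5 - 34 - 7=-48*m^3 + 60*m^2 + 24*m - 36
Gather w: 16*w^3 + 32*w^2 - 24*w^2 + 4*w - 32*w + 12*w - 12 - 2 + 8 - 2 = 16*w^3 + 8*w^2 - 16*w - 8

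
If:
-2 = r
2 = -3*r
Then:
No Solution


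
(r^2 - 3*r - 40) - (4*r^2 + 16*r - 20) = -3*r^2 - 19*r - 20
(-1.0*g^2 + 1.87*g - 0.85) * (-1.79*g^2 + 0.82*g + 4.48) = 1.79*g^4 - 4.1673*g^3 - 1.4251*g^2 + 7.6806*g - 3.808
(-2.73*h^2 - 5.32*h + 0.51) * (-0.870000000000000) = 2.3751*h^2 + 4.6284*h - 0.4437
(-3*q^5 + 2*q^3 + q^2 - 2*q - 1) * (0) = 0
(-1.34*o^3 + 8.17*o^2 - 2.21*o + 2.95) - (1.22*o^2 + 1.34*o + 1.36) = -1.34*o^3 + 6.95*o^2 - 3.55*o + 1.59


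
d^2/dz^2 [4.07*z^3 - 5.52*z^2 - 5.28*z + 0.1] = 24.42*z - 11.04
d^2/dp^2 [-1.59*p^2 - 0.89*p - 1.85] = -3.18000000000000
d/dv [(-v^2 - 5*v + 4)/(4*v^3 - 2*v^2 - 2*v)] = (v^4 + 10*v^3 - 14*v^2 + 4*v + 2)/(v^2*(4*v^4 - 4*v^3 - 3*v^2 + 2*v + 1))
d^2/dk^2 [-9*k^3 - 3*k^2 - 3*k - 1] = -54*k - 6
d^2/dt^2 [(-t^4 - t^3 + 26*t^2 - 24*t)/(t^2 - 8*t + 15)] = 2*(-t^6 + 24*t^5 - 237*t^4 + 1095*t^3 - 2160*t^2 + 405*t + 2970)/(t^6 - 24*t^5 + 237*t^4 - 1232*t^3 + 3555*t^2 - 5400*t + 3375)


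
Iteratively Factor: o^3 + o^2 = (o + 1)*(o^2) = o*(o + 1)*(o)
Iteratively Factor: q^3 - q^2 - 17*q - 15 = (q - 5)*(q^2 + 4*q + 3) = (q - 5)*(q + 3)*(q + 1)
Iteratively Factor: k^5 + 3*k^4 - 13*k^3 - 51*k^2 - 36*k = (k + 3)*(k^4 - 13*k^2 - 12*k) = (k + 1)*(k + 3)*(k^3 - k^2 - 12*k) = (k + 1)*(k + 3)^2*(k^2 - 4*k) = (k - 4)*(k + 1)*(k + 3)^2*(k)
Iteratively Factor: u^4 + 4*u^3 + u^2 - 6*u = (u - 1)*(u^3 + 5*u^2 + 6*u) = (u - 1)*(u + 3)*(u^2 + 2*u) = u*(u - 1)*(u + 3)*(u + 2)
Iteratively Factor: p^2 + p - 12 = (p + 4)*(p - 3)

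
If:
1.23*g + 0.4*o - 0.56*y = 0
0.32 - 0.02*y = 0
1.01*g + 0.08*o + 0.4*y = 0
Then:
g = -10.72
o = 55.37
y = 16.00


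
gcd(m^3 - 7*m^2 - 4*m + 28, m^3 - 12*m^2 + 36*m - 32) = m - 2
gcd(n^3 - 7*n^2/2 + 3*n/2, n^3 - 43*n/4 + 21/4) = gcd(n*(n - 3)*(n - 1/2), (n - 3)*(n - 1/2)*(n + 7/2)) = n^2 - 7*n/2 + 3/2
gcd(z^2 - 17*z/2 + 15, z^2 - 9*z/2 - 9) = z - 6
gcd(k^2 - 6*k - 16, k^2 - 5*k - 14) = k + 2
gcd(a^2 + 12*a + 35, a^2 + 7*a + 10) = a + 5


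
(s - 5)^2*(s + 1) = s^3 - 9*s^2 + 15*s + 25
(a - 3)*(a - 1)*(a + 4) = a^3 - 13*a + 12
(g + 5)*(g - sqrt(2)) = g^2 - sqrt(2)*g + 5*g - 5*sqrt(2)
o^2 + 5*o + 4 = (o + 1)*(o + 4)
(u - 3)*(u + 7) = u^2 + 4*u - 21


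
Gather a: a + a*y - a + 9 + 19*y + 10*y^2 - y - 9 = a*y + 10*y^2 + 18*y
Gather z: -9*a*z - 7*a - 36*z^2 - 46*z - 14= -7*a - 36*z^2 + z*(-9*a - 46) - 14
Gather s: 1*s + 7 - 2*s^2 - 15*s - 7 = -2*s^2 - 14*s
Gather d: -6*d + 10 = 10 - 6*d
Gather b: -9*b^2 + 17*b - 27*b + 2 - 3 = -9*b^2 - 10*b - 1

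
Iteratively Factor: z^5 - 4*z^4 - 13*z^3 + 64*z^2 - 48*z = (z - 1)*(z^4 - 3*z^3 - 16*z^2 + 48*z) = (z - 3)*(z - 1)*(z^3 - 16*z) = (z - 3)*(z - 1)*(z + 4)*(z^2 - 4*z) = (z - 4)*(z - 3)*(z - 1)*(z + 4)*(z)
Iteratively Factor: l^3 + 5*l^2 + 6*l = (l + 3)*(l^2 + 2*l) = l*(l + 3)*(l + 2)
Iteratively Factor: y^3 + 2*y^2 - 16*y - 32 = (y - 4)*(y^2 + 6*y + 8) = (y - 4)*(y + 2)*(y + 4)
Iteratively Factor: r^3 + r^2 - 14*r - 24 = (r + 3)*(r^2 - 2*r - 8) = (r - 4)*(r + 3)*(r + 2)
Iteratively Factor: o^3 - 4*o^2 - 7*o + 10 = (o + 2)*(o^2 - 6*o + 5) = (o - 1)*(o + 2)*(o - 5)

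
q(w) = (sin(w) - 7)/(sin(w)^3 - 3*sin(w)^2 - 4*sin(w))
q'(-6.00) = -20.57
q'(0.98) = -1.14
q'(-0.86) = 15.82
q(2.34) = 1.55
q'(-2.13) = -35.30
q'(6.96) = -3.00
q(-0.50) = -6.69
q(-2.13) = -12.54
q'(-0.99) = 31.28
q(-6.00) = 5.05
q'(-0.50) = -1.49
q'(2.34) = 1.97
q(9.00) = 3.16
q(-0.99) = -11.82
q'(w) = (sin(w) - 7)*(-3*sin(w)^2*cos(w) + 6*sin(w)*cos(w) + 4*cos(w))/(sin(w)^3 - 3*sin(w)^2 - 4*sin(w))^2 + cos(w)/(sin(w)^3 - 3*sin(w)^2 - 4*sin(w))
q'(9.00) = 8.65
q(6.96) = 1.85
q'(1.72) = 0.20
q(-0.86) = -8.88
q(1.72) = 1.02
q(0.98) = 1.28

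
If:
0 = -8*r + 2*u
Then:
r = u/4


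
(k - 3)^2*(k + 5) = k^3 - k^2 - 21*k + 45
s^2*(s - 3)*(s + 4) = s^4 + s^3 - 12*s^2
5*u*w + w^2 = w*(5*u + w)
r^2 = r^2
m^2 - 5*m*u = m*(m - 5*u)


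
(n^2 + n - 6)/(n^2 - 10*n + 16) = (n + 3)/(n - 8)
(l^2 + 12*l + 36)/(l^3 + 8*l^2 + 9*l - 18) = (l + 6)/(l^2 + 2*l - 3)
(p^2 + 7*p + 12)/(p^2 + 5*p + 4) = (p + 3)/(p + 1)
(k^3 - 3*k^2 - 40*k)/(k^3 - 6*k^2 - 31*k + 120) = k/(k - 3)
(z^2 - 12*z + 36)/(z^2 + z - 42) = (z - 6)/(z + 7)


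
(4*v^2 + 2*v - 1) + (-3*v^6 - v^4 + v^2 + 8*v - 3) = -3*v^6 - v^4 + 5*v^2 + 10*v - 4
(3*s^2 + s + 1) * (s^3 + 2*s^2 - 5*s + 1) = 3*s^5 + 7*s^4 - 12*s^3 - 4*s + 1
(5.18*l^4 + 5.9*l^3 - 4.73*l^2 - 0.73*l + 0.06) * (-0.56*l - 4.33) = -2.9008*l^5 - 25.7334*l^4 - 22.8982*l^3 + 20.8897*l^2 + 3.1273*l - 0.2598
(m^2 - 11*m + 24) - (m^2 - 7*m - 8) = 32 - 4*m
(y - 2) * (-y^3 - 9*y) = -y^4 + 2*y^3 - 9*y^2 + 18*y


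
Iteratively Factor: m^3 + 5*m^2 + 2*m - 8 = (m + 2)*(m^2 + 3*m - 4) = (m - 1)*(m + 2)*(m + 4)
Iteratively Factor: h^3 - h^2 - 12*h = (h + 3)*(h^2 - 4*h) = (h - 4)*(h + 3)*(h)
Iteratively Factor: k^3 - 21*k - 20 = (k + 4)*(k^2 - 4*k - 5) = (k + 1)*(k + 4)*(k - 5)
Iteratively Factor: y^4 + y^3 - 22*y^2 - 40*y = (y - 5)*(y^3 + 6*y^2 + 8*y) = y*(y - 5)*(y^2 + 6*y + 8) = y*(y - 5)*(y + 4)*(y + 2)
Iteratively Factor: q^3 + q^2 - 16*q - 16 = (q + 1)*(q^2 - 16) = (q - 4)*(q + 1)*(q + 4)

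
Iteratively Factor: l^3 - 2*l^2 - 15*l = (l - 5)*(l^2 + 3*l) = (l - 5)*(l + 3)*(l)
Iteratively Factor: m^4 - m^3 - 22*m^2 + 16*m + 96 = (m - 3)*(m^3 + 2*m^2 - 16*m - 32) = (m - 3)*(m + 4)*(m^2 - 2*m - 8) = (m - 4)*(m - 3)*(m + 4)*(m + 2)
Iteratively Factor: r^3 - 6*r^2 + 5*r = (r - 1)*(r^2 - 5*r) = r*(r - 1)*(r - 5)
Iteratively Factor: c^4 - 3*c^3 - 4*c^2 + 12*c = (c + 2)*(c^3 - 5*c^2 + 6*c) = (c - 3)*(c + 2)*(c^2 - 2*c) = (c - 3)*(c - 2)*(c + 2)*(c)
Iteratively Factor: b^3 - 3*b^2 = (b - 3)*(b^2) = b*(b - 3)*(b)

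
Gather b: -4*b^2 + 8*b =-4*b^2 + 8*b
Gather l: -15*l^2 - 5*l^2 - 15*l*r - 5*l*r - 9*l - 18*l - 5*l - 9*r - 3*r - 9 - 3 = -20*l^2 + l*(-20*r - 32) - 12*r - 12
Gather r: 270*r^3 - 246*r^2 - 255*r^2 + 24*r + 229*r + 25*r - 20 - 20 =270*r^3 - 501*r^2 + 278*r - 40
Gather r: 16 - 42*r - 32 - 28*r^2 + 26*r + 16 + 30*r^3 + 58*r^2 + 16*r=30*r^3 + 30*r^2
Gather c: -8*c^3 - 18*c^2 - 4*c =-8*c^3 - 18*c^2 - 4*c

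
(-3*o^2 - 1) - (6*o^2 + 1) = -9*o^2 - 2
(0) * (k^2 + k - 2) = 0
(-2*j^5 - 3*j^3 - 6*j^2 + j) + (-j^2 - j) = -2*j^5 - 3*j^3 - 7*j^2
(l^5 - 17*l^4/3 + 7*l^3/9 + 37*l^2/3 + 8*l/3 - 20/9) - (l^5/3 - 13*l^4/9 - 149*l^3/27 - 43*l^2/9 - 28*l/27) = 2*l^5/3 - 38*l^4/9 + 170*l^3/27 + 154*l^2/9 + 100*l/27 - 20/9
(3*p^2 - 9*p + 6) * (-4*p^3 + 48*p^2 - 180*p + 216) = -12*p^5 + 180*p^4 - 996*p^3 + 2556*p^2 - 3024*p + 1296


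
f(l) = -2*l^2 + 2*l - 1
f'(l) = 2 - 4*l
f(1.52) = -2.58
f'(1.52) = -4.08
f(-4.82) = -57.10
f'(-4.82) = 21.28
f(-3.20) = -27.88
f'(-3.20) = 14.80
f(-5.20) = -65.48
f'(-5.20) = 22.80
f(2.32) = -7.12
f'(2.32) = -7.28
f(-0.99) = -4.94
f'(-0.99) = 5.96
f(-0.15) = -1.34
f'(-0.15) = 2.60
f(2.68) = -10.00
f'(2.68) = -8.72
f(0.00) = -1.00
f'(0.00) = 2.00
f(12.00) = -265.00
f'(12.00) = -46.00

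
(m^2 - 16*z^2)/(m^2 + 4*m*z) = (m - 4*z)/m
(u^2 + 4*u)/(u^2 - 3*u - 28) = u/(u - 7)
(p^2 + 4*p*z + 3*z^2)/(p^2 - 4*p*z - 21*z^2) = (-p - z)/(-p + 7*z)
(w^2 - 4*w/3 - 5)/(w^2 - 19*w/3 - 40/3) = (w - 3)/(w - 8)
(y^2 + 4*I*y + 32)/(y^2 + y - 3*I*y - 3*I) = (y^2 + 4*I*y + 32)/(y^2 + y - 3*I*y - 3*I)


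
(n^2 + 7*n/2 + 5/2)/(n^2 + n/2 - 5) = (n + 1)/(n - 2)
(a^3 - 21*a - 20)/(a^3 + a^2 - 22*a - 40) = (a + 1)/(a + 2)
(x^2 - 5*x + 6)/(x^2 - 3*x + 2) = (x - 3)/(x - 1)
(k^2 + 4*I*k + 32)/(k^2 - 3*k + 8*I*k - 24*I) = (k - 4*I)/(k - 3)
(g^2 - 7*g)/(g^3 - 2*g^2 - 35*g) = 1/(g + 5)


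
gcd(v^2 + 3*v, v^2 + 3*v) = v^2 + 3*v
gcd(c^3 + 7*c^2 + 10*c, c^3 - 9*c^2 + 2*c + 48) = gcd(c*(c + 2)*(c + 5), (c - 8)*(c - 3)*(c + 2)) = c + 2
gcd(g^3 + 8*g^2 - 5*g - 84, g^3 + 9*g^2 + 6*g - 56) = g^2 + 11*g + 28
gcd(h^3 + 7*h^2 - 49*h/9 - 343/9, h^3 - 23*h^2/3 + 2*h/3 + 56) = h + 7/3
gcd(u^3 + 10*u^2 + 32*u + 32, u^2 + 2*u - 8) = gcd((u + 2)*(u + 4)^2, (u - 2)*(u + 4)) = u + 4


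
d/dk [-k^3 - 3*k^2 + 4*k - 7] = -3*k^2 - 6*k + 4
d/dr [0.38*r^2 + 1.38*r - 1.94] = 0.76*r + 1.38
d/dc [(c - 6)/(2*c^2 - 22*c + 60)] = -1/(2*c^2 - 20*c + 50)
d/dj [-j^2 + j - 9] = 1 - 2*j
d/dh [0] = 0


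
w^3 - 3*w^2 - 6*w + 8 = (w - 4)*(w - 1)*(w + 2)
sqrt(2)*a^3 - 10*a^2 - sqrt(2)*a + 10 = (a - 1)*(a - 5*sqrt(2))*(sqrt(2)*a + sqrt(2))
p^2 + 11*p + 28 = (p + 4)*(p + 7)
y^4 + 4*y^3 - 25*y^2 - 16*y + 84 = (y - 3)*(y - 2)*(y + 2)*(y + 7)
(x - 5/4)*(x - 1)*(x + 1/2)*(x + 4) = x^4 + 9*x^3/4 - 55*x^2/8 + 9*x/8 + 5/2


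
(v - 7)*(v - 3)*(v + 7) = v^3 - 3*v^2 - 49*v + 147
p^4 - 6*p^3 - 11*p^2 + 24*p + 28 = (p - 7)*(p - 2)*(p + 1)*(p + 2)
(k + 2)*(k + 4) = k^2 + 6*k + 8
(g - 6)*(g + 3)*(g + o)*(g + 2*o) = g^4 + 3*g^3*o - 3*g^3 + 2*g^2*o^2 - 9*g^2*o - 18*g^2 - 6*g*o^2 - 54*g*o - 36*o^2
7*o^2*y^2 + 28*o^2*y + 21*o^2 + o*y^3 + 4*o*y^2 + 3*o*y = (7*o + y)*(y + 3)*(o*y + o)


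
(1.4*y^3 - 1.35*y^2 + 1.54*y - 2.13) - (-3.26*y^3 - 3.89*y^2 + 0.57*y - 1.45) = 4.66*y^3 + 2.54*y^2 + 0.97*y - 0.68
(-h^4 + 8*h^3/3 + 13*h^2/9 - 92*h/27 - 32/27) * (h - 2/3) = -h^5 + 10*h^4/3 - h^3/3 - 118*h^2/27 + 88*h/81 + 64/81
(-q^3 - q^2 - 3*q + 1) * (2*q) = -2*q^4 - 2*q^3 - 6*q^2 + 2*q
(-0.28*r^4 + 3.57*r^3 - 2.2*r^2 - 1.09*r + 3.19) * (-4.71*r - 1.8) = 1.3188*r^5 - 16.3107*r^4 + 3.936*r^3 + 9.0939*r^2 - 13.0629*r - 5.742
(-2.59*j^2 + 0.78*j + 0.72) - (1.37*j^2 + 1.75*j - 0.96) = -3.96*j^2 - 0.97*j + 1.68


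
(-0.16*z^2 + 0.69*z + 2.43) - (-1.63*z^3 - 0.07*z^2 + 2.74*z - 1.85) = 1.63*z^3 - 0.09*z^2 - 2.05*z + 4.28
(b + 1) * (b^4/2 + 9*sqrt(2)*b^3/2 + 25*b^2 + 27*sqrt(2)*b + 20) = b^5/2 + b^4/2 + 9*sqrt(2)*b^4/2 + 9*sqrt(2)*b^3/2 + 25*b^3 + 25*b^2 + 27*sqrt(2)*b^2 + 20*b + 27*sqrt(2)*b + 20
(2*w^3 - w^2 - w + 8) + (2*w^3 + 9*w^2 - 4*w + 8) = 4*w^3 + 8*w^2 - 5*w + 16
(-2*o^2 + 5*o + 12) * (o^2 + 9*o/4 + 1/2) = -2*o^4 + o^3/2 + 89*o^2/4 + 59*o/2 + 6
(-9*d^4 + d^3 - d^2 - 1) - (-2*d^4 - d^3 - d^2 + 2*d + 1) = -7*d^4 + 2*d^3 - 2*d - 2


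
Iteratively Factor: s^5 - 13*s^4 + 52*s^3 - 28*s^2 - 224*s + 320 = (s - 5)*(s^4 - 8*s^3 + 12*s^2 + 32*s - 64) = (s - 5)*(s - 2)*(s^3 - 6*s^2 + 32) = (s - 5)*(s - 4)*(s - 2)*(s^2 - 2*s - 8) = (s - 5)*(s - 4)*(s - 2)*(s + 2)*(s - 4)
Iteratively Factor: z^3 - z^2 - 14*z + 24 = (z - 3)*(z^2 + 2*z - 8) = (z - 3)*(z - 2)*(z + 4)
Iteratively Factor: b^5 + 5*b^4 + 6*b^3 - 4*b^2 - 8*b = (b + 2)*(b^4 + 3*b^3 - 4*b) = (b - 1)*(b + 2)*(b^3 + 4*b^2 + 4*b) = (b - 1)*(b + 2)^2*(b^2 + 2*b) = b*(b - 1)*(b + 2)^2*(b + 2)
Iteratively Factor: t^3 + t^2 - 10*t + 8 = (t - 1)*(t^2 + 2*t - 8) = (t - 2)*(t - 1)*(t + 4)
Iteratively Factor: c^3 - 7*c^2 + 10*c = (c)*(c^2 - 7*c + 10) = c*(c - 2)*(c - 5)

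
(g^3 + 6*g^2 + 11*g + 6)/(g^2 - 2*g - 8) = (g^2 + 4*g + 3)/(g - 4)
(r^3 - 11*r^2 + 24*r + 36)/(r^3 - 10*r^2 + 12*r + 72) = (r + 1)/(r + 2)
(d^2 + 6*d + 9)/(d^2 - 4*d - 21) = (d + 3)/(d - 7)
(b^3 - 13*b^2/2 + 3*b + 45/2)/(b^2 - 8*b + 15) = b + 3/2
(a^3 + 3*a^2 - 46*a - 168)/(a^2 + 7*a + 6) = (a^2 - 3*a - 28)/(a + 1)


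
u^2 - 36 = (u - 6)*(u + 6)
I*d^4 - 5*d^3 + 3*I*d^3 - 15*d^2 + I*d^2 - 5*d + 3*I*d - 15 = (d + 3)*(d + I)*(d + 5*I)*(I*d + 1)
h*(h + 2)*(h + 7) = h^3 + 9*h^2 + 14*h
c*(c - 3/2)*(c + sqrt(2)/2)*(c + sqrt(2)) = c^4 - 3*c^3/2 + 3*sqrt(2)*c^3/2 - 9*sqrt(2)*c^2/4 + c^2 - 3*c/2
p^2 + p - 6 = (p - 2)*(p + 3)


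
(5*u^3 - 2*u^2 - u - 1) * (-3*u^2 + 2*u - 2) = -15*u^5 + 16*u^4 - 11*u^3 + 5*u^2 + 2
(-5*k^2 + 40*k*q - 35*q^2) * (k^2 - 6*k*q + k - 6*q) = -5*k^4 + 70*k^3*q - 5*k^3 - 275*k^2*q^2 + 70*k^2*q + 210*k*q^3 - 275*k*q^2 + 210*q^3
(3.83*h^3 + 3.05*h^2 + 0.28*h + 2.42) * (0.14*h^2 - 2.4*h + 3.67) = 0.5362*h^5 - 8.765*h^4 + 6.7753*h^3 + 10.8603*h^2 - 4.7804*h + 8.8814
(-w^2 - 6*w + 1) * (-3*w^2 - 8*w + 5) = 3*w^4 + 26*w^3 + 40*w^2 - 38*w + 5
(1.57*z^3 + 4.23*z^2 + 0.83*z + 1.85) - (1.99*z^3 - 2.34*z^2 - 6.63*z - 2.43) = -0.42*z^3 + 6.57*z^2 + 7.46*z + 4.28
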